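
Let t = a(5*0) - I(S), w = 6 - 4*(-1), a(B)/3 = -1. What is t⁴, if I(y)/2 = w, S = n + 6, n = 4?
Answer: 279841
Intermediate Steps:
a(B) = -3 (a(B) = 3*(-1) = -3)
w = 10 (w = 6 + 4 = 10)
S = 10 (S = 4 + 6 = 10)
I(y) = 20 (I(y) = 2*10 = 20)
t = -23 (t = -3 - 1*20 = -3 - 20 = -23)
t⁴ = (-23)⁴ = 279841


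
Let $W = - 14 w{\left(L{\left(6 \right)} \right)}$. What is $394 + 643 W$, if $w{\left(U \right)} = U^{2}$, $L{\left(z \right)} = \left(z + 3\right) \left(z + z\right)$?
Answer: $-104998934$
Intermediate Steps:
$L{\left(z \right)} = 2 z \left(3 + z\right)$ ($L{\left(z \right)} = \left(3 + z\right) 2 z = 2 z \left(3 + z\right)$)
$W = -163296$ ($W = - 14 \left(2 \cdot 6 \left(3 + 6\right)\right)^{2} = - 14 \left(2 \cdot 6 \cdot 9\right)^{2} = - 14 \cdot 108^{2} = \left(-14\right) 11664 = -163296$)
$394 + 643 W = 394 + 643 \left(-163296\right) = 394 - 104999328 = -104998934$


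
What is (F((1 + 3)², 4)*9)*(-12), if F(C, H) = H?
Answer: -432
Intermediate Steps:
(F((1 + 3)², 4)*9)*(-12) = (4*9)*(-12) = 36*(-12) = -432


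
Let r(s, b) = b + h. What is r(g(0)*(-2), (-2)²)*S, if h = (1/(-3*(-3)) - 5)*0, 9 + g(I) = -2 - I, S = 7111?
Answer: 28444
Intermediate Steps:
g(I) = -11 - I (g(I) = -9 + (-2 - I) = -11 - I)
h = 0 (h = (1/9 - 5)*0 = (⅑ - 5)*0 = -44/9*0 = 0)
r(s, b) = b (r(s, b) = b + 0 = b)
r(g(0)*(-2), (-2)²)*S = (-2)²*7111 = 4*7111 = 28444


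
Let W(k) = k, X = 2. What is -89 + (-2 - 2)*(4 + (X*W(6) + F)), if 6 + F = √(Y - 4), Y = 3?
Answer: -129 - 4*I ≈ -129.0 - 4.0*I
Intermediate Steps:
F = -6 + I (F = -6 + √(3 - 4) = -6 + √(-1) = -6 + I ≈ -6.0 + 1.0*I)
-89 + (-2 - 2)*(4 + (X*W(6) + F)) = -89 + (-2 - 2)*(4 + (2*6 + (-6 + I))) = -89 - 4*(4 + (12 + (-6 + I))) = -89 - 4*(4 + (6 + I)) = -89 - 4*(10 + I) = -89 + (-40 - 4*I) = -129 - 4*I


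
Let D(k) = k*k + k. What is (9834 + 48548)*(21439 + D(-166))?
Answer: 2850734678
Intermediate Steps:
D(k) = k + k² (D(k) = k² + k = k + k²)
(9834 + 48548)*(21439 + D(-166)) = (9834 + 48548)*(21439 - 166*(1 - 166)) = 58382*(21439 - 166*(-165)) = 58382*(21439 + 27390) = 58382*48829 = 2850734678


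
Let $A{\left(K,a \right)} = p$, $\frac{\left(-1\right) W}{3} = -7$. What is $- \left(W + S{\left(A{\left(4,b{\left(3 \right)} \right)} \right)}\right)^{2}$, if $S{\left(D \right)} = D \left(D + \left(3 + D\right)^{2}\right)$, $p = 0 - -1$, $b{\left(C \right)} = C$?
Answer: $-1444$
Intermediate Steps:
$W = 21$ ($W = \left(-3\right) \left(-7\right) = 21$)
$p = 1$ ($p = 0 + 1 = 1$)
$A{\left(K,a \right)} = 1$
$- \left(W + S{\left(A{\left(4,b{\left(3 \right)} \right)} \right)}\right)^{2} = - \left(21 + 1 \left(1 + \left(3 + 1\right)^{2}\right)\right)^{2} = - \left(21 + 1 \left(1 + 4^{2}\right)\right)^{2} = - \left(21 + 1 \left(1 + 16\right)\right)^{2} = - \left(21 + 1 \cdot 17\right)^{2} = - \left(21 + 17\right)^{2} = - 38^{2} = \left(-1\right) 1444 = -1444$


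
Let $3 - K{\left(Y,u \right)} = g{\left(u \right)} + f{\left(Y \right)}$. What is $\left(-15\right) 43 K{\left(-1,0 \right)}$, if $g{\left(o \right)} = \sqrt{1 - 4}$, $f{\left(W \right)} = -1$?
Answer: $-2580 + 645 i \sqrt{3} \approx -2580.0 + 1117.2 i$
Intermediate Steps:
$g{\left(o \right)} = i \sqrt{3}$ ($g{\left(o \right)} = \sqrt{-3} = i \sqrt{3}$)
$K{\left(Y,u \right)} = 4 - i \sqrt{3}$ ($K{\left(Y,u \right)} = 3 - \left(i \sqrt{3} - 1\right) = 3 - \left(-1 + i \sqrt{3}\right) = 3 + \left(1 - i \sqrt{3}\right) = 4 - i \sqrt{3}$)
$\left(-15\right) 43 K{\left(-1,0 \right)} = \left(-15\right) 43 \left(4 - i \sqrt{3}\right) = - 645 \left(4 - i \sqrt{3}\right) = -2580 + 645 i \sqrt{3}$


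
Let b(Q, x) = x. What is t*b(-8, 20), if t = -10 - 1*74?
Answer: -1680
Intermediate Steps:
t = -84 (t = -10 - 74 = -84)
t*b(-8, 20) = -84*20 = -1680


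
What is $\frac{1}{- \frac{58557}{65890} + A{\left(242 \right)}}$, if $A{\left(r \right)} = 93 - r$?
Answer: $- \frac{65890}{9876167} \approx -0.0066716$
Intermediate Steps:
$\frac{1}{- \frac{58557}{65890} + A{\left(242 \right)}} = \frac{1}{- \frac{58557}{65890} + \left(93 - 242\right)} = \frac{1}{\left(-58557\right) \frac{1}{65890} + \left(93 - 242\right)} = \frac{1}{- \frac{58557}{65890} - 149} = \frac{1}{- \frac{9876167}{65890}} = - \frac{65890}{9876167}$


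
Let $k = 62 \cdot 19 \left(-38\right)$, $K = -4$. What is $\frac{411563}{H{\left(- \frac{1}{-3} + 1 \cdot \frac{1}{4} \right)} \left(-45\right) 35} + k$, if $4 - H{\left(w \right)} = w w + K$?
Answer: $- \frac{8647156108}{193025} \approx -44798.0$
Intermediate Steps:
$H{\left(w \right)} = 8 - w^{2}$ ($H{\left(w \right)} = 4 - \left(w w - 4\right) = 4 - \left(w^{2} - 4\right) = 4 - \left(-4 + w^{2}\right) = 8 - w^{2}$)
$k = -44764$ ($k = 1178 \left(-38\right) = -44764$)
$\frac{411563}{H{\left(- \frac{1}{-3} + 1 \cdot \frac{1}{4} \right)} \left(-45\right) 35} + k = \frac{411563}{\left(8 - \left(- \frac{1}{-3} + 1 \cdot \frac{1}{4}\right)^{2}\right) \left(-45\right) 35} - 44764 = \frac{411563}{\left(8 - \left(\left(-1\right) \left(- \frac{1}{3}\right) + 1 \cdot \frac{1}{4}\right)^{2}\right) \left(-45\right) 35} - 44764 = \frac{411563}{\left(8 - \left(\frac{1}{3} + \frac{1}{4}\right)^{2}\right) \left(-45\right) 35} - 44764 = \frac{411563}{\left(8 - \left(\frac{7}{12}\right)^{2}\right) \left(-45\right) 35} - 44764 = \frac{411563}{\left(8 - \frac{49}{144}\right) \left(-45\right) 35} - 44764 = \frac{411563}{\frac{1103}{144} \left(-45\right) 35} - 44764 = \frac{411563}{\left(- \frac{5515}{16}\right) 35} - 44764 = \frac{411563}{- \frac{193025}{16}} - 44764 = 411563 \left(- \frac{16}{193025}\right) - 44764 = - \frac{6585008}{193025} - 44764 = - \frac{8647156108}{193025}$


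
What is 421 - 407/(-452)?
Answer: 190699/452 ≈ 421.90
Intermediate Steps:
421 - 407/(-452) = 421 - 407*(-1)/452 = 421 - 1*(-407/452) = 421 + 407/452 = 190699/452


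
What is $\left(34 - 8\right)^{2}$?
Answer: $676$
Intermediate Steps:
$\left(34 - 8\right)^{2} = 26^{2} = 676$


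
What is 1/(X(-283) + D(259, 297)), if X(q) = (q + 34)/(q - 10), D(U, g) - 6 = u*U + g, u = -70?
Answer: -293/5223062 ≈ -5.6097e-5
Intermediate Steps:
D(U, g) = 6 + g - 70*U (D(U, g) = 6 + (-70*U + g) = 6 + (g - 70*U) = 6 + g - 70*U)
X(q) = (34 + q)/(-10 + q)
1/(X(-283) + D(259, 297)) = 1/((34 - 283)/(-10 - 283) + (6 + 297 - 70*259)) = 1/(-249/(-293) + (6 + 297 - 18130)) = 1/(-1/293*(-249) - 17827) = 1/(249/293 - 17827) = 1/(-5223062/293) = -293/5223062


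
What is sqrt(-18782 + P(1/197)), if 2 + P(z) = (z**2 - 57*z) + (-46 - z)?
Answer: I*sqrt(730784895)/197 ≈ 137.22*I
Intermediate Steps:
P(z) = -48 + z**2 - 58*z (P(z) = -2 + ((z**2 - 57*z) + (-46 - z)) = -2 + (-46 + z**2 - 58*z) = -48 + z**2 - 58*z)
sqrt(-18782 + P(1/197)) = sqrt(-18782 + (-48 + (1/197)**2 - 58/197)) = sqrt(-18782 + (-48 + (1/197)**2 - 58*1/197)) = sqrt(-18782 + (-48 + 1/38809 - 58/197)) = sqrt(-18782 - 1874257/38809) = sqrt(-730784895/38809) = I*sqrt(730784895)/197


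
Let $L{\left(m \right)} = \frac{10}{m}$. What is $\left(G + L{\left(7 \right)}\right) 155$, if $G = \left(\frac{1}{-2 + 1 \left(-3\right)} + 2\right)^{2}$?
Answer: $\frac{25327}{35} \approx 723.63$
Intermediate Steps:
$G = \frac{81}{25}$ ($G = \left(\frac{1}{-2 - 3} + 2\right)^{2} = \left(\frac{1}{-5} + 2\right)^{2} = \left(- \frac{1}{5} + 2\right)^{2} = \left(\frac{9}{5}\right)^{2} = \frac{81}{25} \approx 3.24$)
$\left(G + L{\left(7 \right)}\right) 155 = \left(\frac{81}{25} + \frac{10}{7}\right) 155 = \frac{817}{175} \cdot 155 = \frac{25327}{35}$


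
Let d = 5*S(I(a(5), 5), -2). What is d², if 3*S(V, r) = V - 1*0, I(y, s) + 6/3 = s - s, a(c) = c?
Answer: 100/9 ≈ 11.111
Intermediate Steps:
I(y, s) = -2 (I(y, s) = -2 + (s - s) = -2 + 0 = -2)
S(V, r) = V/3 (S(V, r) = (V - 1*0)/3 = (V + 0)/3 = V/3)
d = -10/3 (d = 5*((⅓)*(-2)) = 5*(-⅔) = -10/3 ≈ -3.3333)
d² = (-10/3)² = 100/9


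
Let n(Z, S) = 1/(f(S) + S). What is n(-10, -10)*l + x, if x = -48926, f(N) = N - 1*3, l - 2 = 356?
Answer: -1125656/23 ≈ -48942.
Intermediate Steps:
l = 358 (l = 2 + 356 = 358)
f(N) = -3 + N (f(N) = N - 3 = -3 + N)
n(Z, S) = 1/(-3 + 2*S) (n(Z, S) = 1/((-3 + S) + S) = 1/(-3 + 2*S))
n(-10, -10)*l + x = 358/(-3 + 2*(-10)) - 48926 = 358/(-3 - 20) - 48926 = 358/(-23) - 48926 = -1/23*358 - 48926 = -358/23 - 48926 = -1125656/23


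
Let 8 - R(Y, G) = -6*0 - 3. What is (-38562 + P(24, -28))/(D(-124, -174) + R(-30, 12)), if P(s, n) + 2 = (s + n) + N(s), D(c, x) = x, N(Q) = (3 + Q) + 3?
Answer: 38538/163 ≈ 236.43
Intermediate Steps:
N(Q) = 6 + Q
R(Y, G) = 11 (R(Y, G) = 8 - (-6*0 - 3) = 8 - (0 - 3) = 8 - 1*(-3) = 8 + 3 = 11)
P(s, n) = 4 + n + 2*s (P(s, n) = -2 + ((s + n) + (6 + s)) = -2 + ((n + s) + (6 + s)) = -2 + (6 + n + 2*s) = 4 + n + 2*s)
(-38562 + P(24, -28))/(D(-124, -174) + R(-30, 12)) = (-38562 + (4 - 28 + 2*24))/(-174 + 11) = (-38562 + (4 - 28 + 48))/(-163) = (-38562 + 24)*(-1/163) = -38538*(-1/163) = 38538/163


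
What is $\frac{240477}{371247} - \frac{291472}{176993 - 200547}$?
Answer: $\frac{18978716807}{1457391973} \approx 13.022$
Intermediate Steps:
$\frac{240477}{371247} - \frac{291472}{176993 - 200547} = 240477 \cdot \frac{1}{371247} - \frac{291472}{176993 - 200547} = \frac{80159}{123749} - \frac{291472}{-23554} = \frac{80159}{123749} - - \frac{145736}{11777} = \frac{80159}{123749} + \frac{145736}{11777} = \frac{18978716807}{1457391973}$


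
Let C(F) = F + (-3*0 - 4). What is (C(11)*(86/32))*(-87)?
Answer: -26187/16 ≈ -1636.7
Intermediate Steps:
C(F) = -4 + F (C(F) = F + (0 - 4) = F - 4 = -4 + F)
(C(11)*(86/32))*(-87) = ((-4 + 11)*(86/32))*(-87) = (7*(86*(1/32)))*(-87) = (7*(43/16))*(-87) = (301/16)*(-87) = -26187/16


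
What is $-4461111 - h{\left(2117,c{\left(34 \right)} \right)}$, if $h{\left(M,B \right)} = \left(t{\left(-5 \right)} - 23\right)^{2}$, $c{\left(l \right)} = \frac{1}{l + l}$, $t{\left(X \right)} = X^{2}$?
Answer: $-4461115$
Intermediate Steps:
$c{\left(l \right)} = \frac{1}{2 l}$
$h{\left(M,B \right)} = 4$ ($h{\left(M,B \right)} = \left(\left(-5\right)^{2} - 23\right)^{2} = \left(25 - 23\right)^{2} = 2^{2} = 4$)
$-4461111 - h{\left(2117,c{\left(34 \right)} \right)} = -4461111 - 4 = -4461115$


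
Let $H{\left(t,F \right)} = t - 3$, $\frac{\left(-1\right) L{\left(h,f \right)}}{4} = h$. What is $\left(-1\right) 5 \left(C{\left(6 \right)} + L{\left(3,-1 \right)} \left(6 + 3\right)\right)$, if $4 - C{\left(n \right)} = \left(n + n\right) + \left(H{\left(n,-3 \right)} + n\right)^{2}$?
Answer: $985$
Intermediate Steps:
$L{\left(h,f \right)} = - 4 h$
$H{\left(t,F \right)} = -3 + t$ ($H{\left(t,F \right)} = t - 3 = -3 + t$)
$C{\left(n \right)} = 4 - \left(-3 + 2 n\right)^{2} - 2 n$ ($C{\left(n \right)} = 4 - \left(\left(n + n\right) + \left(\left(-3 + n\right) + n\right)^{2}\right) = 4 - \left(2 n + \left(-3 + 2 n\right)^{2}\right) = 4 - \left(\left(-3 + 2 n\right)^{2} + 2 n\right) = 4 - \left(-3 + 2 n\right)^{2} - 2 n$)
$\left(-1\right) 5 \left(C{\left(6 \right)} + L{\left(3,-1 \right)} \left(6 + 3\right)\right) = \left(-1\right) 5 \left(\left(-5 - 4 \cdot 6^{2} + 10 \cdot 6\right) + \left(-4\right) 3 \left(6 + 3\right)\right) = - 5 \left(\left(-5 - 144 + 60\right) - 108\right) = - 5 \left(-89 - 108\right) = \left(-5\right) \left(-197\right) = 985$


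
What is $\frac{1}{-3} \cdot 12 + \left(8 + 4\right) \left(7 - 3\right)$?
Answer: $44$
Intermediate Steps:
$\frac{1}{-3} \cdot 12 + \left(8 + 4\right) \left(7 - 3\right) = \left(- \frac{1}{3}\right) 12 + 12 \cdot 4 = -4 + 48 = 44$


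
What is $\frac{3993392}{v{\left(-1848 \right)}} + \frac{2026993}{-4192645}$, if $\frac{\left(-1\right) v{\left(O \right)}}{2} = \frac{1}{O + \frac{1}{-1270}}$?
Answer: $\frac{1964743732602242301}{532465915} \approx 3.6899 \cdot 10^{9}$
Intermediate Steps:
$v{\left(O \right)} = - \frac{2}{- \frac{1}{1270} + O}$ ($v{\left(O \right)} = - \frac{2}{O + \frac{1}{-1270}} = - \frac{2}{O - \frac{1}{1270}} = - \frac{2}{- \frac{1}{1270} + O}$)
$\frac{3993392}{v{\left(-1848 \right)}} + \frac{2026993}{-4192645} = \frac{3993392}{\left(-2540\right) \frac{1}{-1 + 1270 \left(-1848\right)}} + \frac{2026993}{-4192645} = \frac{3993392}{\left(-2540\right) \frac{1}{-1 - 2346960}} + 2026993 \left(- \frac{1}{4192645}\right) = \frac{3993392}{\left(-2540\right) \frac{1}{-2346961}} - \frac{2026993}{4192645} = \frac{3993392}{\left(-2540\right) \left(- \frac{1}{2346961}\right)} - \frac{2026993}{4192645} = \frac{3993392}{\frac{2540}{2346961}} - \frac{2026993}{4192645} = 3993392 \cdot \frac{2346961}{2540} - \frac{2026993}{4192645} = \frac{2343083820428}{635} - \frac{2026993}{4192645} = \frac{1964743732602242301}{532465915}$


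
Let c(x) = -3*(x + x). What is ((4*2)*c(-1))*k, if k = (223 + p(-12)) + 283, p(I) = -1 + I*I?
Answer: 31152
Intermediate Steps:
p(I) = -1 + I²
c(x) = -6*x
k = 649 (k = (223 + (-1 + (-12)²)) + 283 = (223 + (-1 + 144)) + 283 = (223 + 143) + 283 = 366 + 283 = 649)
((4*2)*c(-1))*k = ((4*2)*(-6*(-1)))*649 = (8*6)*649 = 48*649 = 31152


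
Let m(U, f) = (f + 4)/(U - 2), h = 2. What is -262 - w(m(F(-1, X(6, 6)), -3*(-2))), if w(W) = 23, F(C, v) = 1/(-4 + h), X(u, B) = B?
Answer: -285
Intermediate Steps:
F(C, v) = -½ (F(C, v) = 1/(-4 + 2) = 1/(-2) = -½)
m(U, f) = (4 + f)/(-2 + U)
-262 - w(m(F(-1, X(6, 6)), -3*(-2))) = -262 - 1*23 = -262 - 23 = -285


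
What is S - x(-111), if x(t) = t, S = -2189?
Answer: -2078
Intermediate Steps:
S - x(-111) = -2189 - 1*(-111) = -2189 + 111 = -2078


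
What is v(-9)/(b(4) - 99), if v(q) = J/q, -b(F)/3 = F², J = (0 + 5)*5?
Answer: 25/1323 ≈ 0.018896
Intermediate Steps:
J = 25 (J = 5*5 = 25)
b(F) = -3*F²
v(q) = 25/q
v(-9)/(b(4) - 99) = (25/(-9))/(-3*4² - 99) = (25*(-⅑))/(-3*16 - 99) = -25/(9*(-48 - 99)) = -25/9/(-147) = -25/9*(-1/147) = 25/1323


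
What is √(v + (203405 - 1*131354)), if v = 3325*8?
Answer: √98651 ≈ 314.09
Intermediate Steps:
v = 26600
√(v + (203405 - 1*131354)) = √(26600 + (203405 - 1*131354)) = √(26600 + (203405 - 131354)) = √(26600 + 72051) = √98651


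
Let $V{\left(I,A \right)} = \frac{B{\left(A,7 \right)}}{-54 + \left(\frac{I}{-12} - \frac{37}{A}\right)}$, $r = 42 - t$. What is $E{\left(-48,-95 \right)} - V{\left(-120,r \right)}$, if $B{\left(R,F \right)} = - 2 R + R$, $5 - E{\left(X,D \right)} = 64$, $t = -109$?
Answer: $- \frac{416980}{6681} \approx -62.413$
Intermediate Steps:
$E{\left(X,D \right)} = -59$ ($E{\left(X,D \right)} = 5 - 64 = -59$)
$B{\left(R,F \right)} = - R$
$r = 151$ ($r = 42 - -109 = 42 + 109 = 151$)
$V{\left(I,A \right)} = - \frac{A}{-54 - \frac{37}{A} - \frac{I}{12}}$ ($V{\left(I,A \right)} = \frac{\left(-1\right) A}{-54 + \left(\frac{I}{-12} - \frac{37}{A}\right)} = \frac{\left(-1\right) A}{-54 + \left(I \left(- \frac{1}{12}\right) - \frac{37}{A}\right)} = \frac{\left(-1\right) A}{-54 - \left(\frac{37}{A} + \frac{I}{12}\right)} = \frac{\left(-1\right) A}{-54 - \frac{37}{A} - \frac{I}{12}} = - \frac{A}{-54 - \frac{37}{A} - \frac{I}{12}}$)
$E{\left(-48,-95 \right)} - V{\left(-120,r \right)} = -59 - \frac{12 \cdot 151^{2}}{444 + 648 \cdot 151 + 151 \left(-120\right)} = -59 - 12 \cdot 22801 \frac{1}{444 + 97848 - 18120} = -59 - 12 \cdot 22801 \cdot \frac{1}{80172} = -59 - \frac{22801}{6681} = - \frac{416980}{6681}$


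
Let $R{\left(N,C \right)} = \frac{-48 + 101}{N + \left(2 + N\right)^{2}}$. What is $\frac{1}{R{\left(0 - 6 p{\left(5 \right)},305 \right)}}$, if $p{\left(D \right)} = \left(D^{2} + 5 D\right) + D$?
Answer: $\frac{107254}{53} \approx 2023.7$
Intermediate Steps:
$p{\left(D \right)} = D^{2} + 6 D$
$R{\left(N,C \right)} = \frac{53}{N + \left(2 + N\right)^{2}}$
$\frac{1}{R{\left(0 - 6 p{\left(5 \right)},305 \right)}} = \frac{1}{53 \frac{1}{\left(0 - 6 \cdot 5 \left(6 + 5\right)\right) + \left(2 + \left(0 - 6 \cdot 5 \left(6 + 5\right)\right)\right)^{2}}} = \frac{1}{53 \frac{1}{\left(0 - 6 \cdot 5 \cdot 11\right) + \left(2 + \left(0 - 6 \cdot 5 \cdot 11\right)\right)^{2}}} = \frac{1}{53 \frac{1}{\left(0 - 330\right) + \left(2 + \left(0 - 330\right)\right)^{2}}} = \frac{1}{53 \frac{1}{-330 + \left(2 - 330\right)^{2}}} = \frac{1}{53 \frac{1}{-330 + \left(-328\right)^{2}}} = \frac{1}{53 \frac{1}{-330 + 107584}} = \frac{1}{53 \cdot \frac{1}{107254}} = \frac{1}{\frac{53}{107254}} = \frac{107254}{53}$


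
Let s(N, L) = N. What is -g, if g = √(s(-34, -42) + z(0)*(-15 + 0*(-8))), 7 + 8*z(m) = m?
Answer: -I*√334/4 ≈ -4.5689*I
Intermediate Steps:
z(m) = -7/8 + m/8
g = I*√334/4 (g = √(-34 + (-7/8 + (⅛)*0)*(-15 + 0*(-8))) = √(-34 + (-7/8 + 0)*(-15 + 0)) = √(-34 - 7/8*(-15)) = √(-34 + 105/8) = √(-167/8) = I*√334/4 ≈ 4.5689*I)
-g = -I*√334/4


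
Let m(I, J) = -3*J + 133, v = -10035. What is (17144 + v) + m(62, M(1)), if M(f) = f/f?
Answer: 7239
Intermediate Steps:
M(f) = 1
m(I, J) = 133 - 3*J
(17144 + v) + m(62, M(1)) = (17144 - 10035) + (133 - 3*1) = 7109 + (133 - 3) = 7109 + 130 = 7239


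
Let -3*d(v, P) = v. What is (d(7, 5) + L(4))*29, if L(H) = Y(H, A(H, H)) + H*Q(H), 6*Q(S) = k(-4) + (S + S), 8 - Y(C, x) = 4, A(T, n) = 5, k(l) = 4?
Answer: 841/3 ≈ 280.33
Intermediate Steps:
d(v, P) = -v/3
Y(C, x) = 4 (Y(C, x) = 8 - 1*4 = 8 - 4 = 4)
Q(S) = 2/3 + S/3 (Q(S) = (4 + (S + S))/6 = (4 + 2*S)/6 = 2/3 + S/3)
L(H) = 4 + H*(2/3 + H/3)
(d(7, 5) + L(4))*29 = (-1/3*7 + (4 + (1/3)*4*(2 + 4)))*29 = (-7/3 + (4 + (1/3)*4*6))*29 = (-7/3 + (4 + 8))*29 = (-7/3 + 12)*29 = (29/3)*29 = 841/3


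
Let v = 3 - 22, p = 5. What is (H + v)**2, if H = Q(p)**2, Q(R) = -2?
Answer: 225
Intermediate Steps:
H = 4 (H = (-2)**2 = 4)
v = -19
(H + v)**2 = (4 - 19)**2 = (-15)**2 = 225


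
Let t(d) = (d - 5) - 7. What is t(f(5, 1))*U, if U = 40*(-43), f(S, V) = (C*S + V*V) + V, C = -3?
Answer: 43000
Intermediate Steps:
f(S, V) = V + V² - 3*S (f(S, V) = (-3*S + V*V) + V = (-3*S + V²) + V = (V² - 3*S) + V = V + V² - 3*S)
t(d) = -12 + d (t(d) = (-5 + d) - 7 = -12 + d)
U = -1720
t(f(5, 1))*U = (-12 + (1 + 1² - 3*5))*(-1720) = (-12 + (1 + 1 - 15))*(-1720) = (-12 - 13)*(-1720) = -25*(-1720) = 43000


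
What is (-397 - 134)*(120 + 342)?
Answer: -245322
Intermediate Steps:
(-397 - 134)*(120 + 342) = -531*462 = -245322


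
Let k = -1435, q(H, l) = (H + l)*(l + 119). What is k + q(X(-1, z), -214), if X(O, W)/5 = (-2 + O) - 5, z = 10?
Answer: 22695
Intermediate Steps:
X(O, W) = -35 + 5*O (X(O, W) = 5*((-2 + O) - 5) = 5*(-7 + O) = -35 + 5*O)
q(H, l) = (119 + l)*(H + l) (q(H, l) = (H + l)*(119 + l) = (119 + l)*(H + l))
k + q(X(-1, z), -214) = -1435 + ((-214)² + 119*(-35 + 5*(-1)) + 119*(-214) + (-35 + 5*(-1))*(-214)) = -1435 + (45796 + 119*(-35 - 5) - 25466 + (-35 - 5)*(-214)) = -1435 + (45796 + 119*(-40) - 25466 - 40*(-214)) = -1435 + (45796 - 4760 - 25466 + 8560) = -1435 + 24130 = 22695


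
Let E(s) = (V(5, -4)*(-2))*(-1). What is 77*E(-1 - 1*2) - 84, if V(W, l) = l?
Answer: -700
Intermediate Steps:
E(s) = -8 (E(s) = -4*(-2)*(-1) = 8*(-1) = -8)
77*E(-1 - 1*2) - 84 = 77*(-8) - 84 = -616 - 84 = -700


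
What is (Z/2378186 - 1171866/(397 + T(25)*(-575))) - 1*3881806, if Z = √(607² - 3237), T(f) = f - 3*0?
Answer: -27129356201/6989 + √91303/1189093 ≈ -3.8817e+6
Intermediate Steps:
T(f) = f (T(f) = f + 0 = f)
Z = 2*√91303 (Z = √(368449 - 3237) = √365212 = 2*√91303 ≈ 604.33)
(Z/2378186 - 1171866/(397 + T(25)*(-575))) - 1*3881806 = ((2*√91303)/2378186 - 1171866/(397 + 25*(-575))) - 1*3881806 = ((2*√91303)*(1/2378186) - 1171866/(397 - 14375)) - 3881806 = (√91303/1189093 - 1171866/(-13978)) - 3881806 = (√91303/1189093 - 1171866*(-1/13978)) - 3881806 = (√91303/1189093 + 585933/6989) - 3881806 = (585933/6989 + √91303/1189093) - 3881806 = -27129356201/6989 + √91303/1189093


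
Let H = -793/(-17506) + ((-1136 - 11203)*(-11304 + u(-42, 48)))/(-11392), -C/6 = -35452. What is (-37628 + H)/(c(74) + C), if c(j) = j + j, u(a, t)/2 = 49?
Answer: -2481162553801/10612579751680 ≈ -0.23379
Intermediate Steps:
C = 212712 (C = -6*(-35452) = 212712)
u(a, t) = 98 (u(a, t) = 2*49 = 98)
c(j) = 2*j
H = -605140046537/49857088 (H = -793/(-17506) + ((-1136 - 11203)*(-11304 + 98))/(-11392) = -793*(-1/17506) - 12339*(-11206)*(-1/11392) = 793/17506 + 138270834*(-1/11392) = 793/17506 - 69135417/5696 = -605140046537/49857088 ≈ -12138.)
(-37628 + H)/(c(74) + C) = (-37628 - 605140046537/49857088)/(2*74 + 212712) = -2481162553801/(49857088*(148 + 212712)) = -2481162553801/49857088/212860 = -2481162553801/49857088*1/212860 = -2481162553801/10612579751680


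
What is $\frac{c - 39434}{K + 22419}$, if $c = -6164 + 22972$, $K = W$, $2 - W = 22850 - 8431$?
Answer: $- \frac{11313}{4001} \approx -2.8275$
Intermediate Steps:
$W = -14417$ ($W = 2 - \left(22850 - 8431\right) = 2 - 14419 = -14417$)
$K = -14417$
$c = 16808$
$\frac{c - 39434}{K + 22419} = \frac{16808 - 39434}{-14417 + 22419} = - \frac{22626}{8002} = \left(-22626\right) \frac{1}{8002} = - \frac{11313}{4001}$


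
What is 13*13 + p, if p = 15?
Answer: 184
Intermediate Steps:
13*13 + p = 13*13 + 15 = 169 + 15 = 184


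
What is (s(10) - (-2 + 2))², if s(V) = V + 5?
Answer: 225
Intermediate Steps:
s(V) = 5 + V
(s(10) - (-2 + 2))² = ((5 + 10) - (-2 + 2))² = (15 - 1*0)² = (15 + 0)² = 15² = 225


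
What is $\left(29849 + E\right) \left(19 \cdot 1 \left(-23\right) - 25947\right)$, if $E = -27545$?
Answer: $-60788736$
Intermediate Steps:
$\left(29849 + E\right) \left(19 \cdot 1 \left(-23\right) - 25947\right) = \left(29849 - 27545\right) \left(19 \cdot 1 \left(-23\right) - 25947\right) = 2304 \left(19 \left(-23\right) - 25947\right) = 2304 \left(-437 - 25947\right) = 2304 \left(-26384\right) = -60788736$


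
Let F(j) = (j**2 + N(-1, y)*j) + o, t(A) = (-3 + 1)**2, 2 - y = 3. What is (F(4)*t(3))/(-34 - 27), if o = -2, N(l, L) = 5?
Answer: -136/61 ≈ -2.2295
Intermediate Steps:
y = -1 (y = 2 - 1*3 = 2 - 3 = -1)
t(A) = 4 (t(A) = (-2)**2 = 4)
F(j) = -2 + j**2 + 5*j (F(j) = (j**2 + 5*j) - 2 = -2 + j**2 + 5*j)
(F(4)*t(3))/(-34 - 27) = ((-2 + 4**2 + 5*4)*4)/(-34 - 27) = ((-2 + 16 + 20)*4)/(-61) = (34*4)*(-1/61) = 136*(-1/61) = -136/61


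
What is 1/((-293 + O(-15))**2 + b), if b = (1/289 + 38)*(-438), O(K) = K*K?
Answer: -289/3474218 ≈ -8.3184e-5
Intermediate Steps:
O(K) = K**2
b = -4810554/289 (b = (1/289 + 38)*(-438) = (10983/289)*(-438) = -4810554/289 ≈ -16646.)
1/((-293 + O(-15))**2 + b) = 1/((-293 + (-15)**2)**2 - 4810554/289) = 1/((-293 + 225)**2 - 4810554/289) = 1/((-68)**2 - 4810554/289) = 1/(4624 - 4810554/289) = 1/(-3474218/289) = -289/3474218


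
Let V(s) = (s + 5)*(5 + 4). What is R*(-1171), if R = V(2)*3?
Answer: -221319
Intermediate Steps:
V(s) = 45 + 9*s (V(s) = (5 + s)*9 = 45 + 9*s)
R = 189 (R = (45 + 9*2)*3 = (45 + 18)*3 = 63*3 = 189)
R*(-1171) = 189*(-1171) = -221319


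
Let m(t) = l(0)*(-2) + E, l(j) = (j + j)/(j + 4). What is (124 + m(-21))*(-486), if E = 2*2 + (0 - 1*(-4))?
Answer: -64152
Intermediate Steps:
l(j) = 2*j/(4 + j) (l(j) = (2*j)/(4 + j) = 2*j/(4 + j))
E = 8 (E = 4 + (0 + 4) = 4 + 4 = 8)
m(t) = 8 (m(t) = (2*0/(4 + 0))*(-2) + 8 = (2*0/4)*(-2) + 8 = (2*0*(¼))*(-2) + 8 = 0*(-2) + 8 = 0 + 8 = 8)
(124 + m(-21))*(-486) = (124 + 8)*(-486) = 132*(-486) = -64152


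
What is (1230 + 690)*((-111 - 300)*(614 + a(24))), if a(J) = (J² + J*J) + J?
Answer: -1412524800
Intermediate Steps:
a(J) = J + 2*J² (a(J) = (J² + J²) + J = 2*J² + J = J + 2*J²)
(1230 + 690)*((-111 - 300)*(614 + a(24))) = (1230 + 690)*((-111 - 300)*(614 + 24*(1 + 2*24))) = 1920*(-411*(614 + 24*(1 + 48))) = 1920*(-411*(614 + 24*49)) = 1920*(-411*(614 + 1176)) = 1920*(-411*1790) = 1920*(-735690) = -1412524800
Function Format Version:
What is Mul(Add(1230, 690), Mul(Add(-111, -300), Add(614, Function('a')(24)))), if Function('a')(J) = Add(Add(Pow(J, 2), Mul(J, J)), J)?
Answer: -1412524800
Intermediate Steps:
Function('a')(J) = Add(J, Mul(2, Pow(J, 2))) (Function('a')(J) = Add(Add(Pow(J, 2), Pow(J, 2)), J) = Add(Mul(2, Pow(J, 2)), J) = Add(J, Mul(2, Pow(J, 2))))
Mul(Add(1230, 690), Mul(Add(-111, -300), Add(614, Function('a')(24)))) = Mul(Add(1230, 690), Mul(Add(-111, -300), Add(614, Mul(24, Add(1, Mul(2, 24)))))) = Mul(1920, Mul(-411, Add(614, Mul(24, Add(1, 48))))) = Mul(1920, Mul(-411, Add(614, Mul(24, 49)))) = Mul(1920, Mul(-411, Add(614, 1176))) = Mul(1920, Mul(-411, 1790)) = Mul(1920, -735690) = -1412524800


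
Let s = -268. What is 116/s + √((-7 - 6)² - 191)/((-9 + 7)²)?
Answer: -29/67 + I*√22/4 ≈ -0.43284 + 1.1726*I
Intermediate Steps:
116/s + √((-7 - 6)² - 191)/((-9 + 7)²) = 116/(-268) + √((-7 - 6)² - 191)/((-9 + 7)²) = 116*(-1/268) + √((-13)² - 191)/((-2)²) = -29/67 + √(169 - 191)/4 = -29/67 + √(-22)*(¼) = -29/67 + (I*√22)*(¼) = -29/67 + I*√22/4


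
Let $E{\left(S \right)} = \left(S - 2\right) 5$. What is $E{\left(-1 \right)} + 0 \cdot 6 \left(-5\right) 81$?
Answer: $-15$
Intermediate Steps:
$E{\left(S \right)} = -10 + 5 S$ ($E{\left(S \right)} = \left(-2 + S\right) 5 = -10 + 5 S$)
$E{\left(-1 \right)} + 0 \cdot 6 \left(-5\right) 81 = \left(-10 + 5 \left(-1\right)\right) + 0 \cdot 6 \left(-5\right) 81 = \left(-10 - 5\right) + 0 \left(-5\right) 81 = -15 + 0 \cdot 81 = -15 + 0 = -15$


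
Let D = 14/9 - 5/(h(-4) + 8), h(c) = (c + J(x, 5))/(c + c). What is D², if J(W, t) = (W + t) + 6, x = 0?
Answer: 21316/29241 ≈ 0.72898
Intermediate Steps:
J(W, t) = 6 + W + t
h(c) = (11 + c)/(2*c) (h(c) = (c + (6 + 0 + 5))/(c + c) = (c + 11)/((2*c)) = (11 + c)*(1/(2*c)) = (11 + c)/(2*c))
D = 146/171 (D = 14/9 - 5/((½)*(11 - 4)/(-4) + 8) = 14*(⅑) - 5/((½)*(-¼)*7 + 8) = 14/9 - 5/(-7/8 + 8) = 14/9 - 5/57/8 = 14/9 - 5*8/57 = 14/9 - 40/57 = 146/171 ≈ 0.85380)
D² = (146/171)² = 21316/29241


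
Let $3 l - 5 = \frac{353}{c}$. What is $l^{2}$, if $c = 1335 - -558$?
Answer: $\frac{96393124}{32251041} \approx 2.9888$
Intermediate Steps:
$c = 1893$ ($c = 1335 + 558 = 1893$)
$l = \frac{9818}{5679}$ ($l = \frac{5}{3} + \frac{353 \cdot \frac{1}{1893}}{3} = \frac{5}{3} + \frac{1}{3} \cdot \frac{353}{1893} = \frac{5}{3} + \frac{353}{5679} = \frac{9818}{5679} \approx 1.7288$)
$l^{2} = \left(\frac{9818}{5679}\right)^{2} = \frac{96393124}{32251041}$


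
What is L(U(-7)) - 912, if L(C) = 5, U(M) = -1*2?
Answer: -907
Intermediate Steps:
U(M) = -2
L(U(-7)) - 912 = 5 - 912 = -907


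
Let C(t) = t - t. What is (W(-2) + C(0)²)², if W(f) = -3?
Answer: 9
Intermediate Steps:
C(t) = 0
(W(-2) + C(0)²)² = (-3 + 0²)² = (-3 + 0)² = (-3)² = 9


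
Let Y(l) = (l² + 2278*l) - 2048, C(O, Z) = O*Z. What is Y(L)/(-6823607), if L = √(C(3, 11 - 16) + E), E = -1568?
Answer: 3631/6823607 - 2278*I*√1583/6823607 ≈ 0.00053212 - 0.013283*I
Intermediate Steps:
L = I*√1583 (L = √(3*(11 - 16) - 1568) = √(3*(-5) - 1568) = √(-15 - 1568) = √(-1583) = I*√1583 ≈ 39.787*I)
Y(l) = -2048 + l² + 2278*l
Y(L)/(-6823607) = (-2048 + (I*√1583)² + 2278*(I*√1583))/(-6823607) = (-2048 - 1583 + 2278*I*√1583)*(-1/6823607) = (-3631 + 2278*I*√1583)*(-1/6823607) = 3631/6823607 - 2278*I*√1583/6823607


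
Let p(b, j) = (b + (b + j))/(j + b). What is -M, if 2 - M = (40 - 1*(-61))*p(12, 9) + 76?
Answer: 1629/7 ≈ 232.71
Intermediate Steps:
p(b, j) = (j + 2*b)/(b + j)
M = -1629/7 (M = 2 - ((40 - 1*(-61))*((9 + 2*12)/(12 + 9)) + 76) = 2 - ((40 + 61)*((9 + 24)/21) + 76) = 2 - (101*((1/21)*33) + 76) = 2 - (101*(11/7) + 76) = 2 - (1111/7 + 76) = 2 - 1*1643/7 = 2 - 1643/7 = -1629/7 ≈ -232.71)
-M = -1*(-1629/7) = 1629/7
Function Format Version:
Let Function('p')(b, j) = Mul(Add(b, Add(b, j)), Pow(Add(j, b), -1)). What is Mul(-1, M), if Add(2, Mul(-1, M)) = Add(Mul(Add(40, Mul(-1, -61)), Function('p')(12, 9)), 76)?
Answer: Rational(1629, 7) ≈ 232.71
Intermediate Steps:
Function('p')(b, j) = Mul(Pow(Add(b, j), -1), Add(j, Mul(2, b))) (Function('p')(b, j) = Mul(Add(j, Mul(2, b)), Pow(Add(b, j), -1)) = Mul(Pow(Add(b, j), -1), Add(j, Mul(2, b))))
M = Rational(-1629, 7) (M = Add(2, Mul(-1, Add(Mul(Add(40, Mul(-1, -61)), Mul(Pow(Add(12, 9), -1), Add(9, Mul(2, 12)))), 76))) = Add(2, Mul(-1, Add(Mul(Add(40, 61), Mul(Pow(21, -1), Add(9, 24))), 76))) = Add(2, Mul(-1, Add(Mul(101, Mul(Rational(1, 21), 33)), 76))) = Add(2, Mul(-1, Add(Mul(101, Rational(11, 7)), 76))) = Add(2, Mul(-1, Add(Rational(1111, 7), 76))) = Add(2, Mul(-1, Rational(1643, 7))) = Add(2, Rational(-1643, 7)) = Rational(-1629, 7) ≈ -232.71)
Mul(-1, M) = Mul(-1, Rational(-1629, 7)) = Rational(1629, 7)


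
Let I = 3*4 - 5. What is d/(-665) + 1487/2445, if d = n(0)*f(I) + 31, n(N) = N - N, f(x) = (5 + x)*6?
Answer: 182612/325185 ≈ 0.56156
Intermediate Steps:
I = 7 (I = 12 - 5 = 7)
f(x) = 30 + 6*x
n(N) = 0
d = 31 (d = 0*(30 + 6*7) + 31 = 0*(30 + 42) + 31 = 0*72 + 31 = 0 + 31 = 31)
d/(-665) + 1487/2445 = 31/(-665) + 1487/2445 = 31*(-1/665) + 1487*(1/2445) = -31/665 + 1487/2445 = 182612/325185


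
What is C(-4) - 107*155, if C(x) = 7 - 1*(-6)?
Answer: -16572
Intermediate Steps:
C(x) = 13 (C(x) = 7 + 6 = 13)
C(-4) - 107*155 = 13 - 107*155 = 13 - 16585 = -16572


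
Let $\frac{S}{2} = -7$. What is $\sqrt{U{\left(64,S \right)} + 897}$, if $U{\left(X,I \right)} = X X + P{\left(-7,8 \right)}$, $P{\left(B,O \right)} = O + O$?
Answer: $\sqrt{5009} \approx 70.774$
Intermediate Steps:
$S = -14$ ($S = 2 \left(-7\right) = -14$)
$P{\left(B,O \right)} = 2 O$
$U{\left(X,I \right)} = 16 + X^{2}$ ($U{\left(X,I \right)} = X X + 2 \cdot 8 = X^{2} + 16 = 16 + X^{2}$)
$\sqrt{U{\left(64,S \right)} + 897} = \sqrt{\left(16 + 64^{2}\right) + 897} = \sqrt{\left(16 + 4096\right) + 897} = \sqrt{4112 + 897} = \sqrt{5009}$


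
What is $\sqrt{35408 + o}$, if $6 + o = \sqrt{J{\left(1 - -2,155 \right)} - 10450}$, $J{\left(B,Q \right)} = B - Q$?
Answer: $\sqrt{35402 + 3 i \sqrt{1178}} \approx 188.15 + 0.2736 i$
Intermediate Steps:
$o = -6 + 3 i \sqrt{1178}$ ($o = -6 + \sqrt{\left(\left(1 - -2\right) - 155\right) - 10450} = -6 + \sqrt{\left(\left(1 + 2\right) - 155\right) - 10450} = -6 + \sqrt{\left(3 - 155\right) - 10450} = -6 + \sqrt{-152 - 10450} = -6 + \sqrt{-10602} = -6 + 3 i \sqrt{1178} \approx -6.0 + 102.97 i$)
$\sqrt{35408 + o} = \sqrt{35408 - \left(6 - 3 i \sqrt{1178}\right)} = \sqrt{35402 + 3 i \sqrt{1178}}$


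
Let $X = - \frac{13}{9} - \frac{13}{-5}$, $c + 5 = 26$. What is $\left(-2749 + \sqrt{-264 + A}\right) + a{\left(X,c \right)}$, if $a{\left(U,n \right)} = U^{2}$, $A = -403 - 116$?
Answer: $- \frac{5564021}{2025} + 3 i \sqrt{87} \approx -2747.7 + 27.982 i$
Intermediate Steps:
$c = 21$ ($c = -5 + 26 = 21$)
$A = -519$ ($A = -403 - 116 = -519$)
$X = \frac{52}{45}$ ($X = \left(-13\right) \frac{1}{9} - - \frac{13}{5} = - \frac{13}{9} + \frac{13}{5} = \frac{52}{45} \approx 1.1556$)
$\left(-2749 + \sqrt{-264 + A}\right) + a{\left(X,c \right)} = \left(-2749 + \sqrt{-264 - 519}\right) + \left(\frac{52}{45}\right)^{2} = \left(-2749 + \sqrt{-783}\right) + \frac{2704}{2025} = \left(-2749 + 3 i \sqrt{87}\right) + \frac{2704}{2025} = - \frac{5564021}{2025} + 3 i \sqrt{87}$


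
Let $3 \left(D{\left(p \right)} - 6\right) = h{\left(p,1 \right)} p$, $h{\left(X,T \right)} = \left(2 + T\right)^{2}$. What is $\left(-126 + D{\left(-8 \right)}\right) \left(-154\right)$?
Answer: $22176$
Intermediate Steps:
$D{\left(p \right)} = 6 + 3 p$ ($D{\left(p \right)} = 6 + \frac{\left(2 + 1\right)^{2} p}{3} = 6 + \frac{3^{2} p}{3} = 6 + \frac{9 p}{3} = 6 + 3 p$)
$\left(-126 + D{\left(-8 \right)}\right) \left(-154\right) = \left(-126 + \left(6 + 3 \left(-8\right)\right)\right) \left(-154\right) = \left(-126 + \left(6 - 24\right)\right) \left(-154\right) = \left(-126 - 18\right) \left(-154\right) = \left(-144\right) \left(-154\right) = 22176$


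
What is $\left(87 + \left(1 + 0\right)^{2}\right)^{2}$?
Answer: $7744$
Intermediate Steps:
$\left(87 + \left(1 + 0\right)^{2}\right)^{2} = \left(87 + 1^{2}\right)^{2} = \left(87 + 1\right)^{2} = 88^{2} = 7744$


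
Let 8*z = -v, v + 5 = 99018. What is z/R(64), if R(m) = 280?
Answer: -99013/2240 ≈ -44.202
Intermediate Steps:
v = 99013 (v = -5 + 99018 = 99013)
z = -99013/8 (z = (-1*99013)/8 = (1/8)*(-99013) = -99013/8 ≈ -12377.)
z/R(64) = -99013/8/280 = -99013/8*1/280 = -99013/2240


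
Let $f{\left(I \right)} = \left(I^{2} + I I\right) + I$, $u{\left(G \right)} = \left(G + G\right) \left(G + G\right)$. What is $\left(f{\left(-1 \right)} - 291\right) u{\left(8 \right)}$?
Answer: $-74240$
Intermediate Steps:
$u{\left(G \right)} = 4 G^{2}$ ($u{\left(G \right)} = 2 G 2 G = 4 G^{2}$)
$f{\left(I \right)} = I + 2 I^{2}$ ($f{\left(I \right)} = \left(I^{2} + I^{2}\right) + I = 2 I^{2} + I = I + 2 I^{2}$)
$\left(f{\left(-1 \right)} - 291\right) u{\left(8 \right)} = \left(- (1 + 2 \left(-1\right)) - 291\right) 4 \cdot 8^{2} = \left(- (1 - 2) - 291\right) 4 \cdot 64 = \left(\left(-1\right) \left(-1\right) - 291\right) 256 = \left(1 - 291\right) 256 = \left(-290\right) 256 = -74240$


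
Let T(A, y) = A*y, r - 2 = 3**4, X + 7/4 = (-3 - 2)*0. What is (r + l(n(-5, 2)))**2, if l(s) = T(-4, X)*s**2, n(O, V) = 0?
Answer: 6889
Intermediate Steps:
X = -7/4 (X = -7/4 + (-3 - 2)*0 = -7/4 - 5*0 = -7/4 + 0 = -7/4 ≈ -1.7500)
r = 83 (r = 2 + 3**4 = 2 + 81 = 83)
l(s) = 7*s**2 (l(s) = (-4*(-7/4))*s**2 = 7*s**2)
(r + l(n(-5, 2)))**2 = (83 + 7*0**2)**2 = (83 + 7*0)**2 = (83 + 0)**2 = 83**2 = 6889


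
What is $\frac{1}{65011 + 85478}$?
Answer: $\frac{1}{150489} \approx 6.645 \cdot 10^{-6}$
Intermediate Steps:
$\frac{1}{65011 + 85478} = \frac{1}{150489}$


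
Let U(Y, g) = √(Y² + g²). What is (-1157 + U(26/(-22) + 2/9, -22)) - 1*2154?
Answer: -3311 + √4752709/99 ≈ -3289.0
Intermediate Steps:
(-1157 + U(26/(-22) + 2/9, -22)) - 1*2154 = (-1157 + √((26/(-22) + 2/9)² + (-22)²)) - 1*2154 = (-1157 + √((26*(-1/22) + 2*(⅑))² + 484)) - 2154 = (-1157 + √((-13/11 + 2/9)² + 484)) - 2154 = (-1157 + √((-95/99)² + 484)) - 2154 = (-1157 + √(9025/9801 + 484)) - 2154 = (-1157 + √(4752709/9801)) - 2154 = (-1157 + √4752709/99) - 2154 = -3311 + √4752709/99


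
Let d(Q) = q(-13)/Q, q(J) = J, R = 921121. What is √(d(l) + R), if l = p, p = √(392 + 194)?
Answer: √(316309266916 - 7618*√586)/586 ≈ 959.75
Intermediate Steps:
p = √586 ≈ 24.207
l = √586 ≈ 24.207
d(Q) = -13/Q
√(d(l) + R) = √(-13*√586/586 + 921121) = √(921121 - 13*√586/586)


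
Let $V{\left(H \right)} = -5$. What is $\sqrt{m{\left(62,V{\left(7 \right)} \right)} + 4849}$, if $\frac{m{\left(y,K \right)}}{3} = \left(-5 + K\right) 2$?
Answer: $\sqrt{4789} \approx 69.203$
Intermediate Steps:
$m{\left(y,K \right)} = -30 + 6 K$ ($m{\left(y,K \right)} = 3 \left(-5 + K\right) 2 = 3 \left(-10 + 2 K\right) = -30 + 6 K$)
$\sqrt{m{\left(62,V{\left(7 \right)} \right)} + 4849} = \sqrt{\left(-30 + 6 \left(-5\right)\right) + 4849} = \sqrt{\left(-30 - 30\right) + 4849} = \sqrt{-60 + 4849} = \sqrt{4789}$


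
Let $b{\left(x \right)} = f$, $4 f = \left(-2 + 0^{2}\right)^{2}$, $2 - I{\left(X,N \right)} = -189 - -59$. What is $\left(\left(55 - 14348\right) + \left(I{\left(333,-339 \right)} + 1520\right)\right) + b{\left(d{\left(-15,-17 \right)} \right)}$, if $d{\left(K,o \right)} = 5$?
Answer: $-12640$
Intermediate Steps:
$I{\left(X,N \right)} = 132$ ($I{\left(X,N \right)} = 2 - \left(-189 - -59\right) = 2 - \left(-189 + 59\right) = 2 - -130 = 2 + 130 = 132$)
$f = 1$ ($f = \frac{\left(-2 + 0^{2}\right)^{2}}{4} = \frac{\left(-2 + 0\right)^{2}}{4} = \frac{\left(-2\right)^{2}}{4} = \frac{1}{4} \cdot 4 = 1$)
$b{\left(x \right)} = 1$
$\left(\left(55 - 14348\right) + \left(I{\left(333,-339 \right)} + 1520\right)\right) + b{\left(d{\left(-15,-17 \right)} \right)} = \left(\left(55 - 14348\right) + \left(132 + 1520\right)\right) + 1 = \left(\left(55 - 14348\right) + 1652\right) + 1 = \left(-14293 + 1652\right) + 1 = -12641 + 1 = -12640$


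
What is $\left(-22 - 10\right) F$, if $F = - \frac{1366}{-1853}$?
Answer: $- \frac{43712}{1853} \approx -23.59$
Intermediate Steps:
$F = \frac{1366}{1853}$ ($F = \left(-1366\right) \left(- \frac{1}{1853}\right) = \frac{1366}{1853} \approx 0.73718$)
$\left(-22 - 10\right) F = \left(-22 - 10\right) \frac{1366}{1853} = \left(-32\right) \frac{1366}{1853} = - \frac{43712}{1853}$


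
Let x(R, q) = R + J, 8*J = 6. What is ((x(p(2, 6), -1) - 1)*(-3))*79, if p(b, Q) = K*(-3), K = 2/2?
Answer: 3081/4 ≈ 770.25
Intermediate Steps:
J = ¾ (J = (⅛)*6 = ¾ ≈ 0.75000)
K = 1 (K = 2*(½) = 1)
p(b, Q) = -3 (p(b, Q) = 1*(-3) = -3)
x(R, q) = ¾ + R (x(R, q) = R + ¾ = ¾ + R)
((x(p(2, 6), -1) - 1)*(-3))*79 = (((¾ - 3) - 1)*(-3))*79 = ((-9/4 - 1)*(-3))*79 = -13/4*(-3)*79 = (39/4)*79 = 3081/4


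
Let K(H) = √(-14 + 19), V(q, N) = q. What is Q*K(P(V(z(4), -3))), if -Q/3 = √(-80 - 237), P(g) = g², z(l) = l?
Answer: -3*I*√1585 ≈ -119.44*I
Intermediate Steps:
K(H) = √5
Q = -3*I*√317 (Q = -3*√(-80 - 237) = -3*I*√317 ≈ -53.413*I)
Q*K(P(V(z(4), -3))) = (-3*I*√317)*√5 = -3*I*√1585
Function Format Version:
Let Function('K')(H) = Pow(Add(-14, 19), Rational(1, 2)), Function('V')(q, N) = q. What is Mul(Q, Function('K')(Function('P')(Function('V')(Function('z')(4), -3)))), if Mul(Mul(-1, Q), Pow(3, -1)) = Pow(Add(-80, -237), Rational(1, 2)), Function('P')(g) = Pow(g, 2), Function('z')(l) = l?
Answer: Mul(-3, I, Pow(1585, Rational(1, 2))) ≈ Mul(-119.44, I)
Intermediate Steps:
Function('K')(H) = Pow(5, Rational(1, 2))
Q = Mul(-3, I, Pow(317, Rational(1, 2))) (Q = Mul(-3, Pow(Add(-80, -237), Rational(1, 2))) = Mul(-3, Pow(-317, Rational(1, 2))) = Mul(-3, Mul(I, Pow(317, Rational(1, 2)))) = Mul(-3, I, Pow(317, Rational(1, 2))) ≈ Mul(-53.413, I))
Mul(Q, Function('K')(Function('P')(Function('V')(Function('z')(4), -3)))) = Mul(Mul(-3, I, Pow(317, Rational(1, 2))), Pow(5, Rational(1, 2))) = Mul(-3, I, Pow(1585, Rational(1, 2)))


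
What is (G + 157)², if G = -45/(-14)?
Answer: 5031049/196 ≈ 25669.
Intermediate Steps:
G = 45/14 (G = -45*(-1/14) = 45/14 ≈ 3.2143)
(G + 157)² = (45/14 + 157)² = (2243/14)² = 5031049/196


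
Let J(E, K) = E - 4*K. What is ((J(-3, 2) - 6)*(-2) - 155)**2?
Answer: 14641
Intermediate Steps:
((J(-3, 2) - 6)*(-2) - 155)**2 = (((-3 - 4*2) - 6)*(-2) - 155)**2 = (((-3 - 8) - 6)*(-2) - 155)**2 = ((-11 - 6)*(-2) - 155)**2 = (-17*(-2) - 155)**2 = (34 - 155)**2 = (-121)**2 = 14641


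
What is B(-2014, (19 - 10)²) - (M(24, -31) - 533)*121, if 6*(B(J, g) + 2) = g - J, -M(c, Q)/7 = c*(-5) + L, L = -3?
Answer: -236045/6 ≈ -39341.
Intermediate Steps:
M(c, Q) = 21 + 35*c (M(c, Q) = -7*(c*(-5) - 3) = -7*(-5*c - 3) = -7*(-3 - 5*c) = 21 + 35*c)
B(J, g) = -2 - J/6 + g/6 (B(J, g) = -2 + (g - J)/6 = -2 + (-J/6 + g/6) = -2 - J/6 + g/6)
B(-2014, (19 - 10)²) - (M(24, -31) - 533)*121 = (-2 - ⅙*(-2014) + (19 - 10)²/6) - ((21 + 35*24) - 533)*121 = (-2 + 1007/3 + (⅙)*9²) - ((21 + 840) - 533)*121 = (-2 + 1007/3 + (⅙)*81) - (861 - 533)*121 = (-2 + 1007/3 + 27/2) - 328*121 = 2083/6 - 1*39688 = 2083/6 - 39688 = -236045/6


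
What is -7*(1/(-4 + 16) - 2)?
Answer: 161/12 ≈ 13.417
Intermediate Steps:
-7*(1/(-4 + 16) - 2) = -7*(1/12 - 2) = -7*(-23/12) = 161/12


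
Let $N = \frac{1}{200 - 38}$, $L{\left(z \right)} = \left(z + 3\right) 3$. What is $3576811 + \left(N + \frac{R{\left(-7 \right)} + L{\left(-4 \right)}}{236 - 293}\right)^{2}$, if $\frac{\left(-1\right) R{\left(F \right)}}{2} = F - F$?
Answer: $\frac{33887007898885}{9474084} \approx 3.5768 \cdot 10^{6}$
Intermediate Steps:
$L{\left(z \right)} = 9 + 3 z$ ($L{\left(z \right)} = \left(3 + z\right) 3 = 9 + 3 z$)
$R{\left(F \right)} = 0$ ($R{\left(F \right)} = - 2 \left(F - F\right) = \left(-2\right) 0 = 0$)
$N = \frac{1}{162} \approx 0.0061728$
$3576811 + \left(N + \frac{R{\left(-7 \right)} + L{\left(-4 \right)}}{236 - 293}\right)^{2} = 3576811 + \left(\frac{1}{162} + \frac{0 + \left(9 + 3 \left(-4\right)\right)}{236 - 293}\right)^{2} = 3576811 + \left(\frac{1}{162} + \frac{0 + \left(9 - 12\right)}{-57}\right)^{2} = 3576811 + \left(\frac{1}{162} + \left(0 - 3\right) \left(- \frac{1}{57}\right)\right)^{2} = 3576811 + \left(\frac{1}{162} - - \frac{1}{19}\right)^{2} = 3576811 + \left(\frac{1}{162} + \frac{1}{19}\right)^{2} = 3576811 + \left(\frac{181}{3078}\right)^{2} = 3576811 + \frac{32761}{9474084} = \frac{33887007898885}{9474084}$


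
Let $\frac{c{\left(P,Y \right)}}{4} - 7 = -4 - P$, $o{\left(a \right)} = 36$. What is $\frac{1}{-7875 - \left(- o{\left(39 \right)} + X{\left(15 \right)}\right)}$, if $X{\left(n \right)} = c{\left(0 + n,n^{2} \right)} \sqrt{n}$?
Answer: $- \frac{871}{6823929} - \frac{16 \sqrt{15}}{20471787} \approx -0.00013067$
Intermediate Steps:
$c{\left(P,Y \right)} = 12 - 4 P$ ($c{\left(P,Y \right)} = 28 + 4 \left(-4 - P\right) = 28 - \left(16 + 4 P\right) = 12 - 4 P$)
$X{\left(n \right)} = \sqrt{n} \left(12 - 4 n\right)$ ($X{\left(n \right)} = \left(12 - 4 \left(0 + n\right)\right) \sqrt{n} = \left(12 - 4 n\right) \sqrt{n} = \sqrt{n} \left(12 - 4 n\right)$)
$\frac{1}{-7875 - \left(- o{\left(39 \right)} + X{\left(15 \right)}\right)} = \frac{1}{-7875 - \left(-36 + 4 \sqrt{15} \left(3 - 15\right)\right)} = \frac{1}{-7875 - \left(-36 + 4 \sqrt{15} \left(-12\right)\right)} = \frac{1}{-7875 - \left(-36 - 48 \sqrt{15}\right)} = \frac{1}{-7875 + \left(36 + 48 \sqrt{15}\right)} = \frac{1}{-7839 + 48 \sqrt{15}}$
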